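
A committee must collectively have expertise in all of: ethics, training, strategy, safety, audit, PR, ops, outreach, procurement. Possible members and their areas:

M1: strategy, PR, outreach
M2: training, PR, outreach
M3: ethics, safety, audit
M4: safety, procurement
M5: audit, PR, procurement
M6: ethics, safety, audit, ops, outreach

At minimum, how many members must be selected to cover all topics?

M1, M2, M4, M6 together cover {ethics, training, strategy, safety, audit, PR, ops, outreach, procurement} — every topic.
No 3 of the 6 members cover everything (all 20 triples fall short), so 4 is minimum.

4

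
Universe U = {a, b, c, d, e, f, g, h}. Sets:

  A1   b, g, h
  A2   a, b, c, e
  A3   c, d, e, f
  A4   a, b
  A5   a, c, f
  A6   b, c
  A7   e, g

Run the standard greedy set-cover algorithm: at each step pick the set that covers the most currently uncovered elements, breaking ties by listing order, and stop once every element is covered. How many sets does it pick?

3

Pick 1: A2 covers 4 new elements (a, b, c, e).
Pick 2: A1 covers 2 new elements (g, h).
Pick 3: A3 covers 2 new elements (d, f).
Greedy uses 3 sets.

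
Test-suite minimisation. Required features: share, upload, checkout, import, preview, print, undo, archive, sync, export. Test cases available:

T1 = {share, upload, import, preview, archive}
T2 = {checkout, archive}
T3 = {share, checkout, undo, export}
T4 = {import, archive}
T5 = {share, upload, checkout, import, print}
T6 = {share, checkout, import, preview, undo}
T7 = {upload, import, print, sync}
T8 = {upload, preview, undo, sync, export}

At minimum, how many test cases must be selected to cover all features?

3

T1, T3, T7 together cover {share, upload, checkout, import, preview, print, undo, archive, sync, export} — every feature.
No 2 of the 8 test cases cover everything (all 28 pairs fall short), so 3 is minimum.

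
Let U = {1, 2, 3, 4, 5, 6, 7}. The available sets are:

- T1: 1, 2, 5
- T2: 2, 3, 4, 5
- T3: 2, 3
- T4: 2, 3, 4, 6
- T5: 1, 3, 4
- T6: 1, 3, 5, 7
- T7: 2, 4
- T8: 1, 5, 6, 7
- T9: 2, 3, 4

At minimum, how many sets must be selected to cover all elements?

2

T2, T8 together cover {1, 2, 3, 4, 5, 6, 7} — every element.
No single set contains all 7 elements, so 2 is optimal.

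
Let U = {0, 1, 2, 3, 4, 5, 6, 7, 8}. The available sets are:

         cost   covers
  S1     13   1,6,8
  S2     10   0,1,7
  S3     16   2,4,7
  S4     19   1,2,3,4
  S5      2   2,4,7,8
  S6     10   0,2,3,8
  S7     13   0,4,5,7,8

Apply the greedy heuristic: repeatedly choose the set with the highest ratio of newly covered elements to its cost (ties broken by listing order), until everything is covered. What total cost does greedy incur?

48

Pick 1: S5 adds 4 new (2, 4, 7, 8) at cost 2 (ratio 4/2).
Pick 2: S2 adds 2 new (0, 1) at cost 10 (ratio 2/10).
Pick 3: S6 adds 1 new (3) at cost 10 (ratio 1/10).
Pick 4: S1 adds 1 new (6) at cost 13 (ratio 1/13).
Pick 5: S7 adds 1 new (5) at cost 13 (ratio 1/13).
Greedy total cost: 2 + 10 + 10 + 13 + 13 = 48. (The true optimum is 36, so greedy overshoots here.)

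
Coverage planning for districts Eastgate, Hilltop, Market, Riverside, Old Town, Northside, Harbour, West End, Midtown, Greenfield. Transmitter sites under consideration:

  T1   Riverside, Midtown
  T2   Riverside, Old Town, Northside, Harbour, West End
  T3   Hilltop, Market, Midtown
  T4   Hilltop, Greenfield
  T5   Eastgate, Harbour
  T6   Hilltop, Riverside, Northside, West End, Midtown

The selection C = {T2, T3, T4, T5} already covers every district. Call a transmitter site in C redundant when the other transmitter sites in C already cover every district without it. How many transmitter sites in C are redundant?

0

Drop T2: Riverside, Old Town, Northside, West End uncovered — not redundant.
Drop T3: Market, Midtown uncovered — not redundant.
Drop T4: Greenfield uncovered — not redundant.
Drop T5: Eastgate uncovered — not redundant.
None of the transmitter sites in C is redundant.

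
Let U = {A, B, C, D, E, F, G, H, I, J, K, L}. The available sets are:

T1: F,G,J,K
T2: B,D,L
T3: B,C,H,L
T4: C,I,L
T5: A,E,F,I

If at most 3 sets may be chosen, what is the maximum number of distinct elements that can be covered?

Choosing T1, T3, T5 covers {A, B, C, E, F, G, H, I, J, K, L} — 11 elements.
No choice of 3 sets does better; here D is left uncovered.

11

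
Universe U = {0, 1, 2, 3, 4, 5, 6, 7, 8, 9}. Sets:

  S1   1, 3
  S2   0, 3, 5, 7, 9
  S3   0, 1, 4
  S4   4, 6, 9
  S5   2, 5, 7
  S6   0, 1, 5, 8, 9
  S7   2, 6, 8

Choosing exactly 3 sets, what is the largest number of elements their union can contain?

Choosing S2, S3, S7 covers {0, 1, 2, 3, 4, 5, 6, 7, 8, 9} — 10 elements.
That is all 10 elements.

10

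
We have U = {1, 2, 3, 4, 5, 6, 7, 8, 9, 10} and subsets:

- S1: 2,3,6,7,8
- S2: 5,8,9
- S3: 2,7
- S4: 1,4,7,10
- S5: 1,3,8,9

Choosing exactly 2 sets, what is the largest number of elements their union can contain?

8

Choosing S1, S4 covers {1, 2, 3, 4, 6, 7, 8, 10} — 8 elements.
No choice of 2 sets does better; here 5, 9 are left uncovered.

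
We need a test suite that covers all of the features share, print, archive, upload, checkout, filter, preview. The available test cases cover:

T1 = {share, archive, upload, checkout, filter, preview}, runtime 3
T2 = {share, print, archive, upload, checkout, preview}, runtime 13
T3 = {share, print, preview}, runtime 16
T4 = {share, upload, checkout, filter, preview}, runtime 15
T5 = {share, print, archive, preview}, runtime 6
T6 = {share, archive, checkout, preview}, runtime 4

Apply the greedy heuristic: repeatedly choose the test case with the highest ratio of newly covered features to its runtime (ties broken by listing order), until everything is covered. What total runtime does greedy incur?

9

Pick 1: T1 adds 6 new (share, archive, upload, checkout, filter, preview) at runtime 3 (ratio 6/3).
Pick 2: T5 adds 1 new (print) at runtime 6 (ratio 1/6).
Greedy total runtime: 3 + 6 = 9.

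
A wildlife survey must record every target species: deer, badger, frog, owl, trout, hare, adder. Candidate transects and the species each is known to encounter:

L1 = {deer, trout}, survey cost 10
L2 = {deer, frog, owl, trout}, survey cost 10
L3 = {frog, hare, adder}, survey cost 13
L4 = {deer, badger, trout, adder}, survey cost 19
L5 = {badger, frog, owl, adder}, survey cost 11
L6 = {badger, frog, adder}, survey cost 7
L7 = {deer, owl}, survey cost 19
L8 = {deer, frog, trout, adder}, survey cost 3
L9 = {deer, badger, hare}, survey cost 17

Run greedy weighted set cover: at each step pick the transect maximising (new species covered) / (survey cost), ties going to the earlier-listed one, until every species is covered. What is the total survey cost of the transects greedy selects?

27

Pick 1: L8 adds 4 new (deer, frog, trout, adder) at survey cost 3 (ratio 4/3).
Pick 2: L5 adds 2 new (badger, owl) at survey cost 11 (ratio 2/11).
Pick 3: L3 adds 1 new (hare) at survey cost 13 (ratio 1/13).
Greedy total survey cost: 3 + 11 + 13 = 27.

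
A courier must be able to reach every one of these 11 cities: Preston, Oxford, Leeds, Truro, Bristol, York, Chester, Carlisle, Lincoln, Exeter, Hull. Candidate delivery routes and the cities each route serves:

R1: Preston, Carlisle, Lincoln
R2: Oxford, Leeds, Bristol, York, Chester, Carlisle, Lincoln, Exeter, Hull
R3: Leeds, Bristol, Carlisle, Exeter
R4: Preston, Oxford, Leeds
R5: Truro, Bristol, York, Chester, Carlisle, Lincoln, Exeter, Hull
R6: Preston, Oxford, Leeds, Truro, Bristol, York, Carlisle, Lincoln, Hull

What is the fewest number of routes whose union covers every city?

2

R2, R6 together cover {Preston, Oxford, Leeds, Truro, Bristol, York, Chester, Carlisle, Lincoln, Exeter, Hull} — every city.
No single route contains all 11 cities, so 2 is optimal.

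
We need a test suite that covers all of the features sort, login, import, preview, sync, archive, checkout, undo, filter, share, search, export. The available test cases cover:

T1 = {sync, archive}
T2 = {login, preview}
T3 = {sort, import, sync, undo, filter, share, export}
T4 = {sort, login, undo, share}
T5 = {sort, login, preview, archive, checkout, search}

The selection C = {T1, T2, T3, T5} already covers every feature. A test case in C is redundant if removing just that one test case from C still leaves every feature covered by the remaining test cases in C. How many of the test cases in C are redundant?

Drop T1: the rest still cover every feature — redundant.
Drop T2: the rest still cover every feature — redundant.
Drop T3: import, undo, filter, share, … uncovered — not redundant.
Drop T5: checkout, search uncovered — not redundant.
2 redundant: T1, T2.

2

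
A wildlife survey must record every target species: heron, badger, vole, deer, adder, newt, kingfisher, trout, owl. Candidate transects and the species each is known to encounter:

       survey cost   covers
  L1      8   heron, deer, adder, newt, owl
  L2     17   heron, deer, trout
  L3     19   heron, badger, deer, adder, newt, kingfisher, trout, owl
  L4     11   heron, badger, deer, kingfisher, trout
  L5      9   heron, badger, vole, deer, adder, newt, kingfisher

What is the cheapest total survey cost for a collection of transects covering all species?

L3, L5 cover every species at survey cost 19 + 9 = 28.
Any cover uses at least 2 transects; among all covering selections none totals below 28.

28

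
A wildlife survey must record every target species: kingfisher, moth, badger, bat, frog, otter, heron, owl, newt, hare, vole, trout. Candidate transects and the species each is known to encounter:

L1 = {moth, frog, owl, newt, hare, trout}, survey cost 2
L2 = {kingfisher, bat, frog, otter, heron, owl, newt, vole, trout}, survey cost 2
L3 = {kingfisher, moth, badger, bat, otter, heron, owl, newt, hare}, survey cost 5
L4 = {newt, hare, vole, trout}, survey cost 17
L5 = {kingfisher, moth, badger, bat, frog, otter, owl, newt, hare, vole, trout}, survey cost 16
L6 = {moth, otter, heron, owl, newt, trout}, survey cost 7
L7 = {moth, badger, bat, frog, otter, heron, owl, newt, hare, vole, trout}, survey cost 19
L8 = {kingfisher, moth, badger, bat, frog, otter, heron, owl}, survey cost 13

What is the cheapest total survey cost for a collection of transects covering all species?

L2, L3 cover every species at survey cost 2 + 5 = 7.
Any cover uses at least 2 transects; among all covering selections none totals below 7.

7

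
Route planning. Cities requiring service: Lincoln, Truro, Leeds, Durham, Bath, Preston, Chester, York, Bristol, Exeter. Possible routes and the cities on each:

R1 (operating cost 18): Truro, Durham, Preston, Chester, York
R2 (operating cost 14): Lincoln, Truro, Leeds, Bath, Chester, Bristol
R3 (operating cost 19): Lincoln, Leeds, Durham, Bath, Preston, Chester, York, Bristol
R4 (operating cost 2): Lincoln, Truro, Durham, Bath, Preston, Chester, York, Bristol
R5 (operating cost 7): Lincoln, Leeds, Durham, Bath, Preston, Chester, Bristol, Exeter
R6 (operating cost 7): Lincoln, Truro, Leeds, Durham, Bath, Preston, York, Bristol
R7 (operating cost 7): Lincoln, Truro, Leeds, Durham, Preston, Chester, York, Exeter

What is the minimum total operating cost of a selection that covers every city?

9

R4, R5 cover every city at operating cost 2 + 7 = 9.
Any cover uses at least 2 routes; among all covering selections none totals below 9.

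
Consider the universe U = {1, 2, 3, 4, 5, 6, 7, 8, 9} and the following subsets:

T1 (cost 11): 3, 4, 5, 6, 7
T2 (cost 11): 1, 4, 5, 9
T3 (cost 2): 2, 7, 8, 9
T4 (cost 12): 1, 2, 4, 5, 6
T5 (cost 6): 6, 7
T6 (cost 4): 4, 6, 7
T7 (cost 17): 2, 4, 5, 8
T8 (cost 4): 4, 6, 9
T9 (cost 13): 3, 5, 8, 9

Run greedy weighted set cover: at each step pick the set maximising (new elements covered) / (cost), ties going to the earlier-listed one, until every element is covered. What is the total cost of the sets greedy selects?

28

Pick 1: T3 adds 4 new (2, 7, 8, 9) at cost 2 (ratio 4/2).
Pick 2: T6 adds 2 new (4, 6) at cost 4 (ratio 2/4).
Pick 3: T1 adds 2 new (3, 5) at cost 11 (ratio 2/11).
Pick 4: T2 adds 1 new (1) at cost 11 (ratio 1/11).
Greedy total cost: 2 + 4 + 11 + 11 = 28. (The true optimum is 24, so greedy overshoots here.)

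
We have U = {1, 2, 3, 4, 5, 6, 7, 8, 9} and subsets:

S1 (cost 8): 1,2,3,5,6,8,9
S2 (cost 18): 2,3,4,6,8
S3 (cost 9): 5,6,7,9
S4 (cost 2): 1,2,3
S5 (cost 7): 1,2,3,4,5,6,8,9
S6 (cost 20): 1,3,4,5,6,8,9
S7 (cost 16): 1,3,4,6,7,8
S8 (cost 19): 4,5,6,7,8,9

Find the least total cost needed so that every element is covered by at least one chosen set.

16

S3, S5 cover every element at cost 9 + 7 = 16.
Any cover uses at least 2 sets; among all covering selections none totals below 16.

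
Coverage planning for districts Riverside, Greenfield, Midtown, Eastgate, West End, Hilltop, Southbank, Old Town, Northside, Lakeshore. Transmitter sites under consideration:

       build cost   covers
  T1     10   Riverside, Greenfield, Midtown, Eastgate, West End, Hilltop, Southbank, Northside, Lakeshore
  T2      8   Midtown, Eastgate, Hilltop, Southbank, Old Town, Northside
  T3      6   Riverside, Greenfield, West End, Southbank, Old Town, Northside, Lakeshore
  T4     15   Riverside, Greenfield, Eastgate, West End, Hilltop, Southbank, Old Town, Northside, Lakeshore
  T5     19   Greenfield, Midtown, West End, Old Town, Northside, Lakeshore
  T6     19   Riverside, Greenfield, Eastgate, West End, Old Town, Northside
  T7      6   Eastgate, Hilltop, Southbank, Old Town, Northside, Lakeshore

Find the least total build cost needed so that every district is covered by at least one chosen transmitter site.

T2, T3 cover every district at build cost 8 + 6 = 14.
Any cover uses at least 2 transmitter sites; among all covering selections none totals below 14.

14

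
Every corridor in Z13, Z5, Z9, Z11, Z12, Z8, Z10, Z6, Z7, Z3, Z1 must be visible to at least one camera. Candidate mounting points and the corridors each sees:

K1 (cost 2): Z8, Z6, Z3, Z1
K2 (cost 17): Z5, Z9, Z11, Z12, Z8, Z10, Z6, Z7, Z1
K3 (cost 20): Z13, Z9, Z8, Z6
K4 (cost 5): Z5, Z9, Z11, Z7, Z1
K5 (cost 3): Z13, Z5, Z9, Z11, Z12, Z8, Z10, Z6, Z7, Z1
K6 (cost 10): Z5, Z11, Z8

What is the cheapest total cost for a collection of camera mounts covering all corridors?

5

K1, K5 cover every corridor at cost 2 + 3 = 5.
Any cover uses at least 2 camera mounts; among all covering selections none totals below 5.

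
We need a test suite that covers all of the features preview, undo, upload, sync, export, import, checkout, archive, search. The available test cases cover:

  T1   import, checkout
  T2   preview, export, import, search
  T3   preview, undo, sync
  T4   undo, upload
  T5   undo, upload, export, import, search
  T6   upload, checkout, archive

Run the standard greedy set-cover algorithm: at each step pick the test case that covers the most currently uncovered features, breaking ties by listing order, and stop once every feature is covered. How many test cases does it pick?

3

Pick 1: T5 covers 5 new features (undo, upload, export, import, search).
Pick 2: T3 covers 2 new features (preview, sync).
Pick 3: T6 covers 2 new features (checkout, archive).
Greedy uses 3 test cases.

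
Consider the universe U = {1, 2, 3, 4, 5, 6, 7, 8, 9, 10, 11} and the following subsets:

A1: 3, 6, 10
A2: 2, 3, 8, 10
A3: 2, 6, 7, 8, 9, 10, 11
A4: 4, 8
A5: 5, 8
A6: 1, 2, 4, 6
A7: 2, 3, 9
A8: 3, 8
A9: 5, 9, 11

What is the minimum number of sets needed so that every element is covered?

A1, A3, A5, A6 together cover {1, 2, 3, 4, 5, 6, 7, 8, 9, 10, 11} — every element.
No 3 of the 9 sets cover everything (all 84 triples fall short), so 4 is minimum.

4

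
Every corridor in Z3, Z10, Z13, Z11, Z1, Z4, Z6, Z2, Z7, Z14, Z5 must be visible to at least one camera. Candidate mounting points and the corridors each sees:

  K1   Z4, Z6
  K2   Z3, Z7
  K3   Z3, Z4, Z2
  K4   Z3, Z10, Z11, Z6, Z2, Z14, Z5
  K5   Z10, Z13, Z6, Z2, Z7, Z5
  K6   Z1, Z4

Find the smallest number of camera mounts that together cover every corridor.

K4, K5, K6 together cover {Z3, Z10, Z13, Z11, Z1, Z4, Z6, Z2, Z7, Z14, Z5} — every corridor.
No 2 of the 6 camera mounts cover everything (all 15 pairs fall short), so 3 is minimum.

3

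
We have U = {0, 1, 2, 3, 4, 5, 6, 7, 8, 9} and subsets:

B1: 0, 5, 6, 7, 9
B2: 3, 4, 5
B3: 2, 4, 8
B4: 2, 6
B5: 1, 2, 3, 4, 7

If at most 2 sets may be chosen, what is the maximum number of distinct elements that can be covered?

Choosing B1, B5 covers {0, 1, 2, 3, 4, 5, 6, 7, 9} — 9 elements.
No choice of 2 sets does better; here 8 is left uncovered.

9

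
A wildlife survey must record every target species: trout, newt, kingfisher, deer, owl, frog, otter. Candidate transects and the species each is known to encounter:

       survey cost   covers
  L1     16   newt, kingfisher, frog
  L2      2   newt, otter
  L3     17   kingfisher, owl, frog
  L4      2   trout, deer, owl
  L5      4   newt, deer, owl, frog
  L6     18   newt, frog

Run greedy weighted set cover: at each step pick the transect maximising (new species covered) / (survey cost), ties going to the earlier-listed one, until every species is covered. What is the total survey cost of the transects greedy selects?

24

Pick 1: L4 adds 3 new (trout, deer, owl) at survey cost 2 (ratio 3/2).
Pick 2: L2 adds 2 new (newt, otter) at survey cost 2 (ratio 2/2).
Pick 3: L5 adds 1 new (frog) at survey cost 4 (ratio 1/4).
Pick 4: L1 adds 1 new (kingfisher) at survey cost 16 (ratio 1/16).
Greedy total survey cost: 2 + 2 + 4 + 16 = 24. (The true optimum is 20, so greedy overshoots here.)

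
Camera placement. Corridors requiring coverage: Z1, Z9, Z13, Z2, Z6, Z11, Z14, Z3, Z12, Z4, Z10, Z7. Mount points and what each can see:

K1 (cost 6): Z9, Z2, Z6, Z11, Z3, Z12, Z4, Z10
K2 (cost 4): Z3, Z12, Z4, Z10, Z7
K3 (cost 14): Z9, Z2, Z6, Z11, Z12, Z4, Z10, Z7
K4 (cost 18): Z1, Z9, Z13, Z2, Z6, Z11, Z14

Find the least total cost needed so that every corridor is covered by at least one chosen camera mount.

22

K2, K4 cover every corridor at cost 4 + 18 = 22.
Any cover uses at least 2 camera mounts; among all covering selections none totals below 22.
Greedy by coverage-per-cost would pick K1, K2, K4 for 28 — worse than the optimum 22.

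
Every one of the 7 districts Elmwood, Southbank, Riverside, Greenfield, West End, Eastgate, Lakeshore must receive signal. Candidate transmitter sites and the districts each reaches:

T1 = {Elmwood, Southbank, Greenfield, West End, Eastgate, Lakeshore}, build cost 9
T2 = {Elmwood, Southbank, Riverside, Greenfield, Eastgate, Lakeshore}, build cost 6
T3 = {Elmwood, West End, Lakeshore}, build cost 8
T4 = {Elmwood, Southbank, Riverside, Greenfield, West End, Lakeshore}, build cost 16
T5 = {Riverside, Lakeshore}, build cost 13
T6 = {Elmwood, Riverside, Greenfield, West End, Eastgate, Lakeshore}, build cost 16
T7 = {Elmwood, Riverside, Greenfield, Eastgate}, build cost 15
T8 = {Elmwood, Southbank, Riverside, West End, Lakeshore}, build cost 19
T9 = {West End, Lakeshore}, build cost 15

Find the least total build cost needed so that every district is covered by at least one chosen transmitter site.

14

T2, T3 cover every district at build cost 6 + 8 = 14.
Any cover uses at least 2 transmitter sites; among all covering selections none totals below 14.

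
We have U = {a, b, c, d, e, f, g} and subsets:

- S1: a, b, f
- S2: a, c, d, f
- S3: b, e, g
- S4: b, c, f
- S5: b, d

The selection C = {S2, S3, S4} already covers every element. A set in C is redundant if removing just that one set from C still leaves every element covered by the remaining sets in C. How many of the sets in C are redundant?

1

Drop S2: a, d uncovered — not redundant.
Drop S3: e, g uncovered — not redundant.
Drop S4: the rest still cover every element — redundant.
1 redundant: S4.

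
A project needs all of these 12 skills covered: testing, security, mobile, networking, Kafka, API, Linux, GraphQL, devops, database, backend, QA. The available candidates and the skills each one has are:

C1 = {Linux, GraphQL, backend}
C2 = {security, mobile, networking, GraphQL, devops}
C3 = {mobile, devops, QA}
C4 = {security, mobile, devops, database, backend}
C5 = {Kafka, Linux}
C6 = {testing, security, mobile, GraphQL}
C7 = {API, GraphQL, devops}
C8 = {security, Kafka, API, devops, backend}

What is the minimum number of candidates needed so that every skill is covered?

C1, C2, C3, C4, C6, C8 together cover {testing, security, mobile, networking, Kafka, API, Linux, GraphQL, devops, database, backend, QA} — every skill.
No 5 of the 8 candidates cover everything (all 56 size-5 selections fall short), so 6 is minimum.

6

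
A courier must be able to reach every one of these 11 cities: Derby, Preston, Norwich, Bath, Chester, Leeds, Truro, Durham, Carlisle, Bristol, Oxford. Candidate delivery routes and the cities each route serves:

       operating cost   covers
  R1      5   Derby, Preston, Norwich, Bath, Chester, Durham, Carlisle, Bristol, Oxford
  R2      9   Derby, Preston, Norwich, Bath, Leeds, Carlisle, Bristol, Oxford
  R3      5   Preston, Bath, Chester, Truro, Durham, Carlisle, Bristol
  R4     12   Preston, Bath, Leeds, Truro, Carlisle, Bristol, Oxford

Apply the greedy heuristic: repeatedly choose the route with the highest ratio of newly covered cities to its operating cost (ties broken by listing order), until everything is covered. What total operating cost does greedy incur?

19

Pick 1: R1 adds 9 new (Derby, Preston, Norwich, Bath, Chester, Durham, Carlisle, Bristol, Oxford) at operating cost 5 (ratio 9/5).
Pick 2: R3 adds 1 new (Truro) at operating cost 5 (ratio 1/5).
Pick 3: R2 adds 1 new (Leeds) at operating cost 9 (ratio 1/9).
Greedy total operating cost: 5 + 5 + 9 = 19. (The true optimum is 14, so greedy overshoots here.)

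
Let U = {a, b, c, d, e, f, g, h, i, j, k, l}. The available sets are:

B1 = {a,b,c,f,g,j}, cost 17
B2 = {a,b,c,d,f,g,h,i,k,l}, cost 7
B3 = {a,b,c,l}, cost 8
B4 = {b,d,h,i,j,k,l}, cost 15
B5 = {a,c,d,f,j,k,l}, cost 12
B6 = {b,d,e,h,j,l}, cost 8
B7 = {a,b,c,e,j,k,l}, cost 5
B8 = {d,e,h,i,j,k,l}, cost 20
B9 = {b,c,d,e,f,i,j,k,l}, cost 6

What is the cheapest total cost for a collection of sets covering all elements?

12

B2, B7 cover every element at cost 7 + 5 = 12.
Any cover uses at least 2 sets; among all covering selections none totals below 12.
Greedy by coverage-per-cost would pick B9, B2 for 13 — worse than the optimum 12.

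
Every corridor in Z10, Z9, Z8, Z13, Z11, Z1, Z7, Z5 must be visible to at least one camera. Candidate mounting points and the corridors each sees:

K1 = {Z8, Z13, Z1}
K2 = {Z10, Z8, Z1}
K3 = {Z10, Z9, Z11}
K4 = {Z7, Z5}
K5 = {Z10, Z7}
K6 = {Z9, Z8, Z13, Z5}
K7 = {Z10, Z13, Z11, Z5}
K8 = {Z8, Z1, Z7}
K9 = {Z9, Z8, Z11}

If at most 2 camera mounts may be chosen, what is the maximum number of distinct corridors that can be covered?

7

Choosing K7, K8 covers {Z10, Z8, Z13, Z11, Z1, Z7, Z5} — 7 corridors.
No choice of 2 camera mounts does better; here Z9 is left uncovered.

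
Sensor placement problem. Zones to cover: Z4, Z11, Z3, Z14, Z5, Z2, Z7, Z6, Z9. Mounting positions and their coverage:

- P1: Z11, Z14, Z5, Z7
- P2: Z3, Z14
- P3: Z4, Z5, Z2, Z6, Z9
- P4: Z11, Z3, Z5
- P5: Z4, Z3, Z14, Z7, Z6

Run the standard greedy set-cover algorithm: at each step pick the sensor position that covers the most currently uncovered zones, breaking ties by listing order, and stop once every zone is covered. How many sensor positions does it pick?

3

Pick 1: P3 covers 5 new zones (Z4, Z5, Z2, Z6, Z9).
Pick 2: P1 covers 3 new zones (Z11, Z14, Z7).
Pick 3: P2 covers 1 new zones (Z3).
Greedy uses 3 sensor positions.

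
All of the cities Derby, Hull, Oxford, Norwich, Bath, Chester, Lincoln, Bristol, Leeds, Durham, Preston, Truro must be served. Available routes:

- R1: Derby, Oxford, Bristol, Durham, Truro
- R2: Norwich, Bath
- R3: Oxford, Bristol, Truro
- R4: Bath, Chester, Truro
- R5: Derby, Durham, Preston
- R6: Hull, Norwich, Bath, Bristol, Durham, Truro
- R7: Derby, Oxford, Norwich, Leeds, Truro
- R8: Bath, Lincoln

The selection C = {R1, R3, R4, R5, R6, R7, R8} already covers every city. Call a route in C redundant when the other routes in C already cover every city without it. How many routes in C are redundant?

2

Drop R1: the rest still cover every city — redundant.
Drop R3: the rest still cover every city — redundant.
Drop R4: Chester uncovered — not redundant.
Drop R5: Preston uncovered — not redundant.
Drop R6: Hull uncovered — not redundant.
Drop R7: Leeds uncovered — not redundant.
Drop R8: Lincoln uncovered — not redundant.
2 redundant: R1, R3.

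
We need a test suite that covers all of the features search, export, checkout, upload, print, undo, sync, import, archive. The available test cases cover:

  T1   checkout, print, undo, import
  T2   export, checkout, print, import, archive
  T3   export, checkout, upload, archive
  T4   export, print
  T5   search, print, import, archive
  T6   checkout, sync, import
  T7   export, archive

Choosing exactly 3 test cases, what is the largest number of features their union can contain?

Choosing T1, T3, T5 covers {search, export, checkout, upload, print, undo, import, archive} — 8 features.
No choice of 3 test cases does better; here sync is left uncovered.

8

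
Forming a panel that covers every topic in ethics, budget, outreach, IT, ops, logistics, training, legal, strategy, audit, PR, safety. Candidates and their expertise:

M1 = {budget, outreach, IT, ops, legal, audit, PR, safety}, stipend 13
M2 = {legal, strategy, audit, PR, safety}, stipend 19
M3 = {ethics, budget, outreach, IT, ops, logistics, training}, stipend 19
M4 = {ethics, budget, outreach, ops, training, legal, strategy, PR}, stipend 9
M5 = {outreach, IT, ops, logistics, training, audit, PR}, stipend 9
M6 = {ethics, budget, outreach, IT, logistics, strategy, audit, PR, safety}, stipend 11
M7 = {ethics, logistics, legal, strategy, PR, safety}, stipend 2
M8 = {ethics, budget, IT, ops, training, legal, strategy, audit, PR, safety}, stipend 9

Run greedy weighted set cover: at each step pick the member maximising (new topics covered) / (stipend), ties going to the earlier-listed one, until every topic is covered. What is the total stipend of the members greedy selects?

Pick 1: M7 adds 6 new (ethics, logistics, legal, strategy, PR, safety) at stipend 2 (ratio 6/2).
Pick 2: M5 adds 5 new (outreach, IT, ops, training, audit) at stipend 9 (ratio 5/9).
Pick 3: M4 adds 1 new (budget) at stipend 9 (ratio 1/9).
Greedy total stipend: 2 + 9 + 9 = 20. (The true optimum is 18, so greedy overshoots here.)

20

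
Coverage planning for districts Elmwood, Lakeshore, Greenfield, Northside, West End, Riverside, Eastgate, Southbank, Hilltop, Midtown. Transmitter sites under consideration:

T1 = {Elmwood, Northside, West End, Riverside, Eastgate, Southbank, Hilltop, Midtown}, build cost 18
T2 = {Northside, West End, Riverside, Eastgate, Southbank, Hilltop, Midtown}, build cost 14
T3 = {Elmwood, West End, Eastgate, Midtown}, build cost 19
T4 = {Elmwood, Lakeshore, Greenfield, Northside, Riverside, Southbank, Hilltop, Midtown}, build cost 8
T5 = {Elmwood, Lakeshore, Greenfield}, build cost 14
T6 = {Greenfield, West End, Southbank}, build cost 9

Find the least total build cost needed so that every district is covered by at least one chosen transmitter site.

T2, T4 cover every district at build cost 14 + 8 = 22.
Any cover uses at least 2 transmitter sites; among all covering selections none totals below 22.

22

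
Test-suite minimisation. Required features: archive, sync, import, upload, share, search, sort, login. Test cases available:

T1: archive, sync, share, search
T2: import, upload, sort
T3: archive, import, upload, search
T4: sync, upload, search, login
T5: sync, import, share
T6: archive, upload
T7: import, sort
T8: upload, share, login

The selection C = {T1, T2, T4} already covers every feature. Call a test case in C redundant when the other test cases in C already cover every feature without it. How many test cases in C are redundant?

Drop T1: archive, share uncovered — not redundant.
Drop T2: import, sort uncovered — not redundant.
Drop T4: login uncovered — not redundant.
None of the test cases in C is redundant.

0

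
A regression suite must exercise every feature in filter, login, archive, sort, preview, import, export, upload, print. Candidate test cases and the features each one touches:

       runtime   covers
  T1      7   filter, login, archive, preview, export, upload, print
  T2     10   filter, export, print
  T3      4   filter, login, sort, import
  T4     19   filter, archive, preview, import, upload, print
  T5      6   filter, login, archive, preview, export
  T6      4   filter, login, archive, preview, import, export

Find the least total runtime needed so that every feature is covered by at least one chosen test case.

11

T1, T3 cover every feature at runtime 7 + 4 = 11.
Any cover uses at least 2 test cases; among all covering selections none totals below 11.
Greedy by coverage-per-runtime would pick T6, T1, T3 for 15 — worse than the optimum 11.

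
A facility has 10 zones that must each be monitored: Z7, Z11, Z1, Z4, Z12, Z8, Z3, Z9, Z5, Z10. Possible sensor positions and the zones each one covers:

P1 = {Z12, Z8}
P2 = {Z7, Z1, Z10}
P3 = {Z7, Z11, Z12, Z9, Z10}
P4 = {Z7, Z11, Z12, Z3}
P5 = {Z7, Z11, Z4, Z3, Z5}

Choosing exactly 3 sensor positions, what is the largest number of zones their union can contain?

9

Choosing P1, P2, P5 covers {Z7, Z11, Z1, Z4, Z12, Z8, Z3, Z5, Z10} — 9 zones.
No choice of 3 sensor positions does better; here Z9 is left uncovered.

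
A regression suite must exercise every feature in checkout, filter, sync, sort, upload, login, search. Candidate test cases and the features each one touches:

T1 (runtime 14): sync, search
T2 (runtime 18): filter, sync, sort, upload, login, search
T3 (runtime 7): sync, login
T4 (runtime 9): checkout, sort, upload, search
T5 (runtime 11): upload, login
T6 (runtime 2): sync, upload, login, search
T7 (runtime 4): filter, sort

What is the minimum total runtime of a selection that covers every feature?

15

T4, T6, T7 cover every feature at runtime 9 + 2 + 4 = 15.
Any cover uses at least 2 test cases; among all covering selections none totals below 15.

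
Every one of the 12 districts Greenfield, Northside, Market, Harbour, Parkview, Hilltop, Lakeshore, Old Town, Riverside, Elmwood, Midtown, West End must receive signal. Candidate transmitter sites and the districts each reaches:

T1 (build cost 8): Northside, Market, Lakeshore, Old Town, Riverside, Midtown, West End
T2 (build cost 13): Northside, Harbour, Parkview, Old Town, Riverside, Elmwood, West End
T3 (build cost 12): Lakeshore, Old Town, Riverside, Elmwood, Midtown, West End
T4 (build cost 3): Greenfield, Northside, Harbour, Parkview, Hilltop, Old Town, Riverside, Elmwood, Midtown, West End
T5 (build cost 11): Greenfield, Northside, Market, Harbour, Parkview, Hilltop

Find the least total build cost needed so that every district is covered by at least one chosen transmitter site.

11

T1, T4 cover every district at build cost 8 + 3 = 11.
Any cover uses at least 2 transmitter sites; among all covering selections none totals below 11.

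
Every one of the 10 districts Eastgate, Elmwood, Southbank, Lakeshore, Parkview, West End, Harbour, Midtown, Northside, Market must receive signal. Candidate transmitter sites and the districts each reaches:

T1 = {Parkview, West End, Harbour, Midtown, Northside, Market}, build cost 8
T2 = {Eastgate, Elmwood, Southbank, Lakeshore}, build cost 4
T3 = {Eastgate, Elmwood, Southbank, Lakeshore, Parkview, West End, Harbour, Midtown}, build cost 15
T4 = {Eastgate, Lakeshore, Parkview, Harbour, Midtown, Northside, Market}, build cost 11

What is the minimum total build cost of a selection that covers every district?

12

T1, T2 cover every district at build cost 8 + 4 = 12.
Any cover uses at least 2 transmitter sites; among all covering selections none totals below 12.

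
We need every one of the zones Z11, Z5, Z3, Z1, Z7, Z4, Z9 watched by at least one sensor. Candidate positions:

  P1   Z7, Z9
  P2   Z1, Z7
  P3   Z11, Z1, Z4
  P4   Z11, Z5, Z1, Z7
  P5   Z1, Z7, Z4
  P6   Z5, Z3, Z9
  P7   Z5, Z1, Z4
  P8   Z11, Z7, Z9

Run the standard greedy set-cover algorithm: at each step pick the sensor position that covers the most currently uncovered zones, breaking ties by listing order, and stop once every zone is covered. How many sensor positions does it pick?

Pick 1: P4 covers 4 new zones (Z11, Z5, Z1, Z7).
Pick 2: P6 covers 2 new zones (Z3, Z9).
Pick 3: P3 covers 1 new zones (Z4).
Greedy uses 3 sensor positions.

3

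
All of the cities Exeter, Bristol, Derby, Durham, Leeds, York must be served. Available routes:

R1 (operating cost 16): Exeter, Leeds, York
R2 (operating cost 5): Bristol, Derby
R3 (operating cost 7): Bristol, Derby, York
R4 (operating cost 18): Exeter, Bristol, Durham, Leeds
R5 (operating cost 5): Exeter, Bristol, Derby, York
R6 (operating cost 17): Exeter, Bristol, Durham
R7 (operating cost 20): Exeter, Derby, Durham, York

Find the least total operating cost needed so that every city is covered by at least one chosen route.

23

R4, R5 cover every city at operating cost 18 + 5 = 23.
Any cover uses at least 2 routes; among all covering selections none totals below 23.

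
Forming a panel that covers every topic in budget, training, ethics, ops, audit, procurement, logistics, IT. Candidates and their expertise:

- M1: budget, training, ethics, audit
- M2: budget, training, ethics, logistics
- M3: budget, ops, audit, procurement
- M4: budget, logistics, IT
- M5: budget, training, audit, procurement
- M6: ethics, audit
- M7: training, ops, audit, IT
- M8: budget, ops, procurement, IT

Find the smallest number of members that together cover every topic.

3

M1, M2, M8 together cover {budget, training, ethics, ops, audit, procurement, logistics, IT} — every topic.
No 2 of the 8 members cover everything (all 28 pairs fall short), so 3 is minimum.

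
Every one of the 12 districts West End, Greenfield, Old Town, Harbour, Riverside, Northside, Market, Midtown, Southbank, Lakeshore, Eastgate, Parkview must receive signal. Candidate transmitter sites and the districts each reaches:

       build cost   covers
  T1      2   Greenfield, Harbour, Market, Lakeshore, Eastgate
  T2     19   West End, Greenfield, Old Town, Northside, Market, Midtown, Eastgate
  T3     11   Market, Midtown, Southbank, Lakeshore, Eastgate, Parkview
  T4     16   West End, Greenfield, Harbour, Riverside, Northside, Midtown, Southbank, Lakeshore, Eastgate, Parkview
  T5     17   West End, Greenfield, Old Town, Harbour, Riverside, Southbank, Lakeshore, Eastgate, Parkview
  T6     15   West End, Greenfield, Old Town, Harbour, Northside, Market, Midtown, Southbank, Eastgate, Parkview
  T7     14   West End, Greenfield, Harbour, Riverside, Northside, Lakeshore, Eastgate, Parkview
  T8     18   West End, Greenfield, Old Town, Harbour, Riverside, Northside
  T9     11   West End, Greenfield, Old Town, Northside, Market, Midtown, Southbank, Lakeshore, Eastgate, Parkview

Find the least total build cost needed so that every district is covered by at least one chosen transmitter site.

T7, T9 cover every district at build cost 14 + 11 = 25.
Any cover uses at least 2 transmitter sites; among all covering selections none totals below 25.
Greedy by coverage-per-build cost would pick T1, T9, T7 for 27 — worse than the optimum 25.

25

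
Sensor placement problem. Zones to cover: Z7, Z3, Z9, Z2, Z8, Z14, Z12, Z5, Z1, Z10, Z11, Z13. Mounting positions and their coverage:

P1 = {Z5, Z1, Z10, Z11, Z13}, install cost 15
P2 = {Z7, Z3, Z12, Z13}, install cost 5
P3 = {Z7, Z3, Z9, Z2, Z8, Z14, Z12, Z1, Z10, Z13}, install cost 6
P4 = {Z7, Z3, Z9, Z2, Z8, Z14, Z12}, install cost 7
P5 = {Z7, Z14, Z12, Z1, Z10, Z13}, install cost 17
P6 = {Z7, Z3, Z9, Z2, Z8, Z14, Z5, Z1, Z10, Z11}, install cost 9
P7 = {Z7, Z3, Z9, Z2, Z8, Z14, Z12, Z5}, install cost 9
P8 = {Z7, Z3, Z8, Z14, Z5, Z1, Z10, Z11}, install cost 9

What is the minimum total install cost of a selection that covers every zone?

P2, P6 cover every zone at install cost 5 + 9 = 14.
Any cover uses at least 2 sensor positions; among all covering selections none totals below 14.
Greedy by coverage-per-install cost would pick P3, P6 for 15 — worse than the optimum 14.

14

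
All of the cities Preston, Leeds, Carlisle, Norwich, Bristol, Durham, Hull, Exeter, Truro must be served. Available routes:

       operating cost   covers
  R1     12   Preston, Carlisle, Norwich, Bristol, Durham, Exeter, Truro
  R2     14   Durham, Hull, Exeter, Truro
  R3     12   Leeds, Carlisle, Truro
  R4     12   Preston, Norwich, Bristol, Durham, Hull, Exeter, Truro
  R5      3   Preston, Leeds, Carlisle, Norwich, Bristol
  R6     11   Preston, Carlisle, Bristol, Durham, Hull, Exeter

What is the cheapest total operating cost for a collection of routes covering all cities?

R4, R5 cover every city at operating cost 12 + 3 = 15.
Any cover uses at least 2 routes; among all covering selections none totals below 15.

15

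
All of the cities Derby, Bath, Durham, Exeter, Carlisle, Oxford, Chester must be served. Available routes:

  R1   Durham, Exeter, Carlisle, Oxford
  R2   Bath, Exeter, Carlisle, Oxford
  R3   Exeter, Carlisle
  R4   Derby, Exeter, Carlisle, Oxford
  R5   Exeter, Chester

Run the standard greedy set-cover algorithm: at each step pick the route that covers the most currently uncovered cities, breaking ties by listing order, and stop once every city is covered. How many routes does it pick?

4

Pick 1: R1 covers 4 new cities (Durham, Exeter, Carlisle, Oxford).
Pick 2: R2 covers 1 new cities (Bath).
Pick 3: R4 covers 1 new cities (Derby).
Pick 4: R5 covers 1 new cities (Chester).
Greedy uses 4 routes.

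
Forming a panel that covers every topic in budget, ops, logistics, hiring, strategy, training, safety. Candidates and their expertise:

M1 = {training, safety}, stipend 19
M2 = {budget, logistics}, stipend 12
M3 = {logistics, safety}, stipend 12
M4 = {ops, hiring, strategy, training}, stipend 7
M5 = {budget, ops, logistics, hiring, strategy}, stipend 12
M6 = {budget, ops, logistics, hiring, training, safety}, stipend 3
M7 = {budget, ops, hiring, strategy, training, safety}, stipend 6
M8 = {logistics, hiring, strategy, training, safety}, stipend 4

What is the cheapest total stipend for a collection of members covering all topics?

7

M6, M8 cover every topic at stipend 3 + 4 = 7.
Any cover uses at least 2 members; among all covering selections none totals below 7.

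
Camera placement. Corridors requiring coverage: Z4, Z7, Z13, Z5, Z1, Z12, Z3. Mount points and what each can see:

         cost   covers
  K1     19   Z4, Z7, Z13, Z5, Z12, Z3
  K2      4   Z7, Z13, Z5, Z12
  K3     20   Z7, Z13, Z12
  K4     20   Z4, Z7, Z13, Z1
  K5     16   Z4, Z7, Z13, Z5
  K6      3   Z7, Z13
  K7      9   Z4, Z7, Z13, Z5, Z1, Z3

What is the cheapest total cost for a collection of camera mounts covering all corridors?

K2, K7 cover every corridor at cost 4 + 9 = 13.
Any cover uses at least 2 camera mounts; among all covering selections none totals below 13.

13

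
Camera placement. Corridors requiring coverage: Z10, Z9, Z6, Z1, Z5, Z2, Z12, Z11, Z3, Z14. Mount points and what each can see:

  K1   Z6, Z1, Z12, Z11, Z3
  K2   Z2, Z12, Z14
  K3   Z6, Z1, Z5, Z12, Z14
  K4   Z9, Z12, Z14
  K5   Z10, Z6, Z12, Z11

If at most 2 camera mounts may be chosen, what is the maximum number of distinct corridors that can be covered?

7

Choosing K1, K2 covers {Z6, Z1, Z2, Z12, Z11, Z3, Z14} — 7 corridors.
No choice of 2 camera mounts does better; here Z10, Z9, Z5 are left uncovered.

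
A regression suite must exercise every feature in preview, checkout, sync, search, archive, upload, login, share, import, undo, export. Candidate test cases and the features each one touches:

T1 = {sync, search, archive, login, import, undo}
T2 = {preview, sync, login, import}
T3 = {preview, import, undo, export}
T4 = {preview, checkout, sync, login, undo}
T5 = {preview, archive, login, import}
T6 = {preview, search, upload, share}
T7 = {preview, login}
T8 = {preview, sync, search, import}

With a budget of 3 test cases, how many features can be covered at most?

10

Choosing T1, T3, T6 covers {preview, sync, search, archive, upload, login, share, import, undo, export} — 10 features.
No choice of 3 test cases does better; here checkout is left uncovered.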